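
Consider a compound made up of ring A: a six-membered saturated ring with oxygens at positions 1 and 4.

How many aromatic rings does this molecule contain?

Ring A has only sp³ atoms, so it is not fully conjugated — not aromatic (1,4-dioxane).

0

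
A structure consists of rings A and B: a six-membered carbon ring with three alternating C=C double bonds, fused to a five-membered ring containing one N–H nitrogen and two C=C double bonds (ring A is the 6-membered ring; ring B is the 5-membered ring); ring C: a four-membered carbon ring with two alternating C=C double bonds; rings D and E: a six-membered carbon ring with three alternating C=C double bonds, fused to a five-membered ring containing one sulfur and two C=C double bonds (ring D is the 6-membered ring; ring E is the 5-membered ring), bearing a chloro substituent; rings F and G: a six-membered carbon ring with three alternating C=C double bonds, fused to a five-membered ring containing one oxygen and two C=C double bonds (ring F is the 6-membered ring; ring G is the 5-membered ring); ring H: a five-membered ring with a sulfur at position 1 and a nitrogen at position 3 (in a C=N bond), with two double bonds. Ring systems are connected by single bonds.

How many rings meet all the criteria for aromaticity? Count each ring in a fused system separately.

Rings A and B form a fused bicyclic system (with one N–H) with 9 sp² atoms and 10 π electrons from ring double bonds plus a heteroatom lone pair. 10 = 4(2)+2, so the system is aromatic and both rings count as aromatic (indole).
Ring C has only sp² ring atoms; a planar conformation would have a fully conjugated π system of 4 electrons. But 4 = 4(1), which is 4n not 4n+2, so ring C is not aromatic (cyclobutadiene) — cyclobutadiene is antiaromatic and distorts to a rectangle.
Rings D and E form a fused bicyclic system (with one sulfur) with 9 sp² atoms and 10 π electrons from ring double bonds plus a heteroatom lone pair. 10 = 4(2)+2, so the system is aromatic and both rings count as aromatic (benzothiophene).
Rings F and G form a fused bicyclic system (with one oxygen) with 9 sp² atoms and 10 π electrons from ring double bonds plus a heteroatom lone pair. 10 = 4(2)+2, so the system is aromatic and both rings count as aromatic (benzofuran).
Ring H is fully conjugated (every ring atom contributes a p orbital); 2 ring double bonds (4 π electrons) plus a heteroatom lone pair (2) give 6 π electrons. Since 6 = 4n+2 (n=1), ring H is aromatic (thiazole).
Aromatic: A, B, D, E, F, G, H. Total: 7.

7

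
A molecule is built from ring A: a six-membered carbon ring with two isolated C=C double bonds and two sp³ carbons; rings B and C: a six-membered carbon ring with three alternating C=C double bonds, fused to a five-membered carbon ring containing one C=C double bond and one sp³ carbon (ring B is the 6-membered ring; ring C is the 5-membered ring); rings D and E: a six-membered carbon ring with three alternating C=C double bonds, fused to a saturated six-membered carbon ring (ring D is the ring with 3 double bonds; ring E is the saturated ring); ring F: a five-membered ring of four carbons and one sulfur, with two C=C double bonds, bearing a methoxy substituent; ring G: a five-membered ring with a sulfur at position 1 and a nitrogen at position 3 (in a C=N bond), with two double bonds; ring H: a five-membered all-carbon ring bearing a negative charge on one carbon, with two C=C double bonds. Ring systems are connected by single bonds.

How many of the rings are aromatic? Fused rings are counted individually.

Ring A has two sp³ carbons, so it is not fully conjugated — not aromatic (1,4-cyclohexadiene).
Ring B is planar and fully conjugated; 3 ring double bonds give 6 π electrons. Since 6 = 4n+2 (n=1), ring B is aromatic (benzene ring).
Ring C has one sp³ carbon, so it is not fully conjugated — not aromatic (cyclopentene ring).
Ring D is fully conjugated (every ring atom contributes a p orbital); 3 ring double bonds give 6 π electrons. That satisfies 4n+2 with n=1, so ring D is aromatic (benzene ring).
Ring E has four sp³ carbons, so it is not fully conjugated — not aromatic (cyclohexane ring).
Ring F has a continuous p-orbital overlap around the ring; 2 ring double bonds (4 π electrons) plus a heteroatom lone pair (2) give 6 π electrons. Since 6 = 4n+2 (n=1), ring F is aromatic (thiophene).
Ring G is fully conjugated (every ring atom contributes a p orbital); 2 ring double bonds (4 π electrons) plus a heteroatom lone pair (2) give 6 π electrons. That satisfies 4n+2 with n=1, so ring G is aromatic (thiazole).
Ring H is fully conjugated (every ring atom contributes a p orbital); 2 ring double bonds (4 π electrons) plus the carbanion lone pair (2) give 6 π electrons. Since 6 = 4n+2 (n=1), ring H is aromatic (cyclopentadienyl anion).
Aromatic: B, D, F, G, H. Total: 5.

5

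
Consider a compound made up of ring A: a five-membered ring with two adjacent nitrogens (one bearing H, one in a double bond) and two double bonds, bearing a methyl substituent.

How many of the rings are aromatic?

1

Ring A has a continuous p-orbital overlap around the ring; 2 ring double bonds (4 π electrons) plus a heteroatom lone pair (2) give 6 π electrons. That satisfies 4n+2 with n=1, so ring A is aromatic (pyrazole).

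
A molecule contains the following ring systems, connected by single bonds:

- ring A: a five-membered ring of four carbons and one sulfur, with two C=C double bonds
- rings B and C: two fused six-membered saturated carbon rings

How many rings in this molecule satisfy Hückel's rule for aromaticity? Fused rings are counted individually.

1

Ring A has a continuous p-orbital overlap around the ring; 2 ring double bonds (4 π electrons) plus a heteroatom lone pair (2) give 6 π electrons. Since 6 = 4n+2 (n=1), ring A is aromatic (thiophene).
Ring B has only sp³ atoms, so it is not fully conjugated — not aromatic (cyclohexane ring).
Ring C has only sp³ atoms, so it is not fully conjugated — not aromatic (cyclohexane ring).
Aromatic: A. Total: 1.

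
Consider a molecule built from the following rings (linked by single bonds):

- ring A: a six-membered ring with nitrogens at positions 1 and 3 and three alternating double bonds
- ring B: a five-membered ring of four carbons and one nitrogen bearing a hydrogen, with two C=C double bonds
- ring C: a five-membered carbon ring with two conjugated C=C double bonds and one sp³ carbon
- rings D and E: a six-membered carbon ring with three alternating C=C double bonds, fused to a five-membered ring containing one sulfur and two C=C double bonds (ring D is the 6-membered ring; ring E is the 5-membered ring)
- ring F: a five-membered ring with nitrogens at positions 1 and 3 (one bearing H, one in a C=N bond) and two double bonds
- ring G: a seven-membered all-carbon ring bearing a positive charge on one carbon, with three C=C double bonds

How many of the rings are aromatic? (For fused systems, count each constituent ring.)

6

Ring A has a continuous p-orbital overlap around the ring; 3 ring double bonds give 6 π electrons. 6 = 4(1)+2, so ring A is aromatic (pyrimidine).
Ring B has a continuous p-orbital overlap around the ring; 2 ring double bonds (4 π electrons) plus a heteroatom lone pair (2) give 6 π electrons. 6 = 4(1)+2, so ring B is aromatic (pyrrole).
Ring C has one sp³ carbon, so it is not fully conjugated — not aromatic (cyclopentadiene).
Rings D and E form a fused bicyclic system (with one sulfur) with 9 sp² atoms and 10 π electrons from ring double bonds plus a heteroatom lone pair. 10 = 4(2)+2, so the system is aromatic and both rings count as aromatic (benzothiophene).
Ring F has a continuous p-orbital overlap around the ring; 2 ring double bonds (4 π electrons) plus a heteroatom lone pair (2) give 6 π electrons. Since 6 = 4n+2 (n=1), ring F is aromatic (imidazole).
Ring G has a continuous p-orbital overlap around the ring; 3 ring double bonds (6 π electrons) plus the carbocation's empty p orbital (0, but keeps the ring conjugated) give 6 π electrons. Since 6 = 4n+2 (n=1), ring G is aromatic (tropylium cation).
Aromatic: A, B, D, E, F, G. Total: 6.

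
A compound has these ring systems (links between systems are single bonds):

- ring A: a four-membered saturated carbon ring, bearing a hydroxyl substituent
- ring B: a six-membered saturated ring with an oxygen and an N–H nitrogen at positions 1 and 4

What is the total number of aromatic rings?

0

Ring A has only sp³ atoms, so it is not fully conjugated — not aromatic (cyclobutane).
Ring B has only sp³ atoms, so it is not fully conjugated — not aromatic (morpholine).
No ring is aromatic. Total: 0.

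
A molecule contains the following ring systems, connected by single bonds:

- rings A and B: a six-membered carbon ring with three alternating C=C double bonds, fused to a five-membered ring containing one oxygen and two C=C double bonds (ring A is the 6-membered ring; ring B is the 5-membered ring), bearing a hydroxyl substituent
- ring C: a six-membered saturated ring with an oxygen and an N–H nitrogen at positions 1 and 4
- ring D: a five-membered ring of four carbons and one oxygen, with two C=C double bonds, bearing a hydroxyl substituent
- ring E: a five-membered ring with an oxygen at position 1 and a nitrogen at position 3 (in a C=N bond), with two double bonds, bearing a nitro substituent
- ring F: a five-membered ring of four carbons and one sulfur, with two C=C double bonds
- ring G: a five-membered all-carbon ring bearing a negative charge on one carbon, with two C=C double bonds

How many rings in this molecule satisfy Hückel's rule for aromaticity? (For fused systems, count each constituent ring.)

6

Rings A and B form a fused bicyclic system (with one oxygen) with 9 sp² atoms and 10 π electrons from ring double bonds plus a heteroatom lone pair. 10 = 4(2)+2, so the system is aromatic and both rings count as aromatic (benzofuran).
Ring C has only sp³ atoms, so it is not fully conjugated — not aromatic (morpholine).
Ring D is fully conjugated (every ring atom contributes a p orbital); 2 ring double bonds (4 π electrons) plus a heteroatom lone pair (2) give 6 π electrons. Since 6 = 4n+2 (n=1), ring D is aromatic (furan).
Ring E is planar and fully conjugated; 2 ring double bonds (4 π electrons) plus a heteroatom lone pair (2) give 6 π electrons. That satisfies 4n+2 with n=1, so ring E is aromatic (oxazole).
Ring F is fully conjugated (every ring atom contributes a p orbital); 2 ring double bonds (4 π electrons) plus a heteroatom lone pair (2) give 6 π electrons. That satisfies 4n+2 with n=1, so ring F is aromatic (thiophene).
Ring G is planar and fully conjugated; 2 ring double bonds (4 π electrons) plus the carbanion lone pair (2) give 6 π electrons. 6 = 4(1)+2, so ring G is aromatic (cyclopentadienyl anion).
Aromatic: A, B, D, E, F, G. Total: 6.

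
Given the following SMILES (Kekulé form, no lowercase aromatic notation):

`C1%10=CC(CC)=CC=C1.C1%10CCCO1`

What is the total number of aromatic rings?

The SMILES encodes a six-membered carbon ring with three alternating C=C double bonds; a five-membered saturated ring of four carbons and one oxygen.
The 6-membered ring is fully conjugated (every ring atom contributes a p orbital); 3 ring double bonds give 6 π electrons. Since 6 = 4n+2 (n=1), it is aromatic (benzene).
The 5-membered ring with one oxygen has only sp³ atoms, so it is not fully conjugated — not aromatic (tetrahydrofuran).
1 of the 2 rings is aromatic. Total: 1.

1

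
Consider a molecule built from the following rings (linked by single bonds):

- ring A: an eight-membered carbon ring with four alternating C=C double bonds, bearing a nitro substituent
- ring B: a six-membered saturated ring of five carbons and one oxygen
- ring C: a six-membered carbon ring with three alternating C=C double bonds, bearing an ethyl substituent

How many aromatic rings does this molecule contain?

1

Ring A has only sp² ring atoms; a planar conformation would have a fully conjugated π system of 8 electrons. But 8 = 4(2), which is 4n not 4n+2, so ring A is not aromatic (cyclooctatetraene) — cyclooctatetraene distorts into a non-planar tub to avoid antiaromaticity.
Ring B has only sp³ atoms, so it is not fully conjugated — not aromatic (tetrahydropyran).
Ring C is planar and fully conjugated; 3 ring double bonds give 6 π electrons. That satisfies 4n+2 with n=1, so ring C is aromatic (benzene).
Aromatic: C. Total: 1.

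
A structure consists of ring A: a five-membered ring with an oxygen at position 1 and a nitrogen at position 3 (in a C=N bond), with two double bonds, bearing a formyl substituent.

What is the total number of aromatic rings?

Ring A is fully conjugated (every ring atom contributes a p orbital); 2 ring double bonds (4 π electrons) plus a heteroatom lone pair (2) give 6 π electrons. That satisfies 4n+2 with n=1, so ring A is aromatic (oxazole).

1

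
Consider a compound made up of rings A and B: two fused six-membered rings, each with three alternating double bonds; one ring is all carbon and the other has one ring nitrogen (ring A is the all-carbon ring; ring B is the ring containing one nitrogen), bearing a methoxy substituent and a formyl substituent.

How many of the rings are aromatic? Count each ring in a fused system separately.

Rings A and B form a fused bicyclic system (with one nitrogen) with 10 sp² atoms and 10 π electrons from ring double bonds. 10 = 4(2)+2, so the system is aromatic and both rings count as aromatic (quinoline).
Aromatic: A, B. Total: 2.

2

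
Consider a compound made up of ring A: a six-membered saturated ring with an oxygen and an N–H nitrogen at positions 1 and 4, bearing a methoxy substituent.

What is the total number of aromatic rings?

Ring A has only sp³ atoms, so it is not fully conjugated — not aromatic (morpholine).

0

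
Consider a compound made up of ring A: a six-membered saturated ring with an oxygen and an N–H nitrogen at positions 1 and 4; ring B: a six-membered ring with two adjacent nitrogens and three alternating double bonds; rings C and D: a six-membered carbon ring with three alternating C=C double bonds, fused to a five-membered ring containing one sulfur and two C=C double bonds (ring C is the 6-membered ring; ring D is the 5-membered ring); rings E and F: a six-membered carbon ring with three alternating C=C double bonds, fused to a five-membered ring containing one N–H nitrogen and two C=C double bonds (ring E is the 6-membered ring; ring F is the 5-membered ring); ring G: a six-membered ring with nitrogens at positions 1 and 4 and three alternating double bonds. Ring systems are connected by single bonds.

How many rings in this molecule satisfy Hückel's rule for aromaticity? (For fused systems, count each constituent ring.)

6

Ring A has only sp³ atoms, so it is not fully conjugated — not aromatic (morpholine).
Ring B is planar and fully conjugated; 3 ring double bonds give 6 π electrons. That satisfies 4n+2 with n=1, so ring B is aromatic (pyridazine).
Rings C and D form a fused bicyclic system (with one sulfur) with 9 sp² atoms and 10 π electrons from ring double bonds plus a heteroatom lone pair. 10 = 4(2)+2, so the system is aromatic and both rings count as aromatic (benzothiophene).
Rings E and F form a fused bicyclic system (with one N–H) with 9 sp² atoms and 10 π electrons from ring double bonds plus a heteroatom lone pair. 10 = 4(2)+2, so the system is aromatic and both rings count as aromatic (indole).
Ring G is fully conjugated (every ring atom contributes a p orbital); 3 ring double bonds give 6 π electrons. 6 = 4(1)+2, so ring G is aromatic (pyrazine).
Aromatic: B, C, D, E, F, G. Total: 6.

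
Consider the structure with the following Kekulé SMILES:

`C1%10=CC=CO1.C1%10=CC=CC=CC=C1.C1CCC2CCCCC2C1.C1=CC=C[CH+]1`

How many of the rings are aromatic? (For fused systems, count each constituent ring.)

The SMILES encodes a five-membered ring of four carbons and one oxygen, with two C=C double bonds; an eight-membered carbon ring with four alternating C=C double bonds; two fused six-membered saturated carbon rings; a five-membered all-carbon ring bearing a positive charge on one carbon, with two C=C double bonds.
The 5-membered ring with one oxygen has a continuous p-orbital overlap around the ring; 2 ring double bonds (4 π electrons) plus a heteroatom lone pair (2) give 6 π electrons. That satisfies 4n+2 with n=1, so it is aromatic (furan).
The 8-membered ring has only sp² ring atoms; a planar conformation would have a fully conjugated π system of 8 electrons. But 8 = 4(2), which is 4n not 4n+2, so it is not aromatic (cyclooctatetraene) — cyclooctatetraene distorts into a non-planar tub to avoid antiaromaticity.
The 6-membered ring has only sp³ atoms, so it is not fully conjugated — not aromatic (cyclohexane ring).
The second 6-membered ring has only sp³ atoms, so it is not fully conjugated — not aromatic (cyclohexane ring).
The 5-membered ring has only sp² ring atoms; a planar conformation would have a fully conjugated π system of 4 electrons. But 4 = 4(1), which is 4n not 4n+2, so it is not aromatic (cyclopentadienyl cation).
1 of the 5 rings is aromatic. Total: 1.

1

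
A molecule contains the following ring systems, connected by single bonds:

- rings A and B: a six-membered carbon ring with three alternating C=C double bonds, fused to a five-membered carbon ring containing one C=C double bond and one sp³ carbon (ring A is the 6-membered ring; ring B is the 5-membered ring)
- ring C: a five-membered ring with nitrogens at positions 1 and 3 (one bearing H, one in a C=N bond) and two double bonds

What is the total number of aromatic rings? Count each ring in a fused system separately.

Ring A is fully conjugated (every ring atom contributes a p orbital); 3 ring double bonds give 6 π electrons. That satisfies 4n+2 with n=1, so ring A is aromatic (benzene ring).
Ring B has one sp³ carbon, so it is not fully conjugated — not aromatic (cyclopentene ring).
Ring C is planar and fully conjugated; 2 ring double bonds (4 π electrons) plus a heteroatom lone pair (2) give 6 π electrons. Since 6 = 4n+2 (n=1), ring C is aromatic (imidazole).
Aromatic: A, C. Total: 2.

2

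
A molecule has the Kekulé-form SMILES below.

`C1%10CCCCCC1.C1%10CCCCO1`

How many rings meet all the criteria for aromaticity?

0

The SMILES encodes a seven-membered saturated carbon ring; a six-membered saturated ring of five carbons and one oxygen.
The 7-membered ring has only sp³ atoms, so it is not fully conjugated — not aromatic (cycloheptane).
The 6-membered ring with one oxygen has only sp³ atoms, so it is not fully conjugated — not aromatic (tetrahydropyran).
None of the rings are aromatic. Total: 0.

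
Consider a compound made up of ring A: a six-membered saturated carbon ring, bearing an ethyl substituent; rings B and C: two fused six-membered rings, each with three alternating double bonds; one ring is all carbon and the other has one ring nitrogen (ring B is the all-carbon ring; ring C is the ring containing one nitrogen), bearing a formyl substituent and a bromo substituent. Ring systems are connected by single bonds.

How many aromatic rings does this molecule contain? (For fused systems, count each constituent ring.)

Ring A has only sp³ atoms, so it is not fully conjugated — not aromatic (cyclohexane).
Rings B and C form a fused bicyclic system (with one nitrogen) with 10 sp² atoms and 10 π electrons from ring double bonds. 10 = 4(2)+2, so the system is aromatic and both rings count as aromatic (quinoline).
Aromatic: B, C. Total: 2.

2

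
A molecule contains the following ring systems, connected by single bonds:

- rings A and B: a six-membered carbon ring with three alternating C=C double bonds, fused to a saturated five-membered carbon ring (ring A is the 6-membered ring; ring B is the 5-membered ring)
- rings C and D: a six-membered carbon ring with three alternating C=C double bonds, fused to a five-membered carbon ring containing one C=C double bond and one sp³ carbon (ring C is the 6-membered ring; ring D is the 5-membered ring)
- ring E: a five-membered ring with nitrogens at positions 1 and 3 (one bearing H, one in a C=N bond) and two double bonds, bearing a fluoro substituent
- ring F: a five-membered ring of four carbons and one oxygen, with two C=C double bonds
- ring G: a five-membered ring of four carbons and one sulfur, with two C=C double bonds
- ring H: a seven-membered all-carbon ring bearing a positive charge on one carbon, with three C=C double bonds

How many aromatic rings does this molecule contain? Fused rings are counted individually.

Ring A is fully conjugated (every ring atom contributes a p orbital); 3 ring double bonds give 6 π electrons. Since 6 = 4n+2 (n=1), ring A is aromatic (benzene ring).
Ring B has three sp³ carbons, so it is not fully conjugated — not aromatic (cyclopentane ring).
Ring C is fully conjugated (every ring atom contributes a p orbital); 3 ring double bonds give 6 π electrons. That satisfies 4n+2 with n=1, so ring C is aromatic (benzene ring).
Ring D has one sp³ carbon, so it is not fully conjugated — not aromatic (cyclopentene ring).
Ring E is fully conjugated (every ring atom contributes a p orbital); 2 ring double bonds (4 π electrons) plus a heteroatom lone pair (2) give 6 π electrons. That satisfies 4n+2 with n=1, so ring E is aromatic (imidazole).
Ring F has a continuous p-orbital overlap around the ring; 2 ring double bonds (4 π electrons) plus a heteroatom lone pair (2) give 6 π electrons. That satisfies 4n+2 with n=1, so ring F is aromatic (furan).
Ring G has a continuous p-orbital overlap around the ring; 2 ring double bonds (4 π electrons) plus a heteroatom lone pair (2) give 6 π electrons. Since 6 = 4n+2 (n=1), ring G is aromatic (thiophene).
Ring H is planar and fully conjugated; 3 ring double bonds (6 π electrons) plus the carbocation's empty p orbital (0, but keeps the ring conjugated) give 6 π electrons. That satisfies 4n+2 with n=1, so ring H is aromatic (tropylium cation).
Aromatic: A, C, E, F, G, H. Total: 6.

6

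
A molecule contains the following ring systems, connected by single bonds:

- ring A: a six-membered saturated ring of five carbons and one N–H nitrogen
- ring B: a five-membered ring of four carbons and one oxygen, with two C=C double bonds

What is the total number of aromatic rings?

Ring A has only sp³ atoms, so it is not fully conjugated — not aromatic (piperidine).
Ring B is planar and fully conjugated; 2 ring double bonds (4 π electrons) plus a heteroatom lone pair (2) give 6 π electrons. That satisfies 4n+2 with n=1, so ring B is aromatic (furan).
Aromatic: B. Total: 1.

1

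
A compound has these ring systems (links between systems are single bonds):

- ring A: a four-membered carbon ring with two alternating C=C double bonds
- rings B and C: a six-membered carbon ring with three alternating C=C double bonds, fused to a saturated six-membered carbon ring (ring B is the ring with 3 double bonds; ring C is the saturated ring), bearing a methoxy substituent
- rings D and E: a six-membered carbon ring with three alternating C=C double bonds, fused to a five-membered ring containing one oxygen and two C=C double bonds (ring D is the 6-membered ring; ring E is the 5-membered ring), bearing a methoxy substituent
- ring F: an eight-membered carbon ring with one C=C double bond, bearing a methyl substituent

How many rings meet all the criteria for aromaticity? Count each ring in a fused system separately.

Ring A has only sp² ring atoms; a planar conformation would have a fully conjugated π system of 4 electrons. But 4 = 4(1), which is 4n not 4n+2, so ring A is not aromatic (cyclobutadiene) — cyclobutadiene is antiaromatic and distorts to a rectangle.
Ring B has a continuous p-orbital overlap around the ring; 3 ring double bonds give 6 π electrons. That satisfies 4n+2 with n=1, so ring B is aromatic (benzene ring).
Ring C has four sp³ carbons, so it is not fully conjugated — not aromatic (cyclohexane ring).
Rings D and E form a fused bicyclic system (with one oxygen) with 9 sp² atoms and 10 π electrons from ring double bonds plus a heteroatom lone pair. 10 = 4(2)+2, so the system is aromatic and both rings count as aromatic (benzofuran).
Ring F has six sp³ carbons, so it is not fully conjugated — not aromatic (cyclooctene).
Aromatic: B, D, E. Total: 3.

3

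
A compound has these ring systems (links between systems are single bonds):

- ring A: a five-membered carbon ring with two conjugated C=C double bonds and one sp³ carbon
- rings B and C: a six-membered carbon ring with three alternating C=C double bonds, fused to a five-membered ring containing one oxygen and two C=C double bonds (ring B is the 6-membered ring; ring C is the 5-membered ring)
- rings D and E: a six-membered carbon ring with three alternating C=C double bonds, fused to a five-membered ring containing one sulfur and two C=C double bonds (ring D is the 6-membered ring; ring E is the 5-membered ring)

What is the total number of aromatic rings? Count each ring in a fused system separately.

Ring A has one sp³ carbon, so it is not fully conjugated — not aromatic (cyclopentadiene).
Rings B and C form a fused bicyclic system (with one oxygen) with 9 sp² atoms and 10 π electrons from ring double bonds plus a heteroatom lone pair. 10 = 4(2)+2, so the system is aromatic and both rings count as aromatic (benzofuran).
Rings D and E form a fused bicyclic system (with one sulfur) with 9 sp² atoms and 10 π electrons from ring double bonds plus a heteroatom lone pair. 10 = 4(2)+2, so the system is aromatic and both rings count as aromatic (benzothiophene).
Aromatic: B, C, D, E. Total: 4.

4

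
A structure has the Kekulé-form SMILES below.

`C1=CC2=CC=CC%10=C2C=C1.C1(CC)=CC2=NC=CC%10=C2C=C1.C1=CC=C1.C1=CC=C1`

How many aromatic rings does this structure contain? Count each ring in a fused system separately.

The SMILES encodes two fused six-membered carbon rings, each with three alternating C=C double bonds; two fused six-membered rings, each with three alternating double bonds; one ring is all carbon and the other has one ring nitrogen; a four-membered carbon ring with two alternating C=C double bonds; a four-membered carbon ring with two alternating C=C double bonds.
The fused 6/6-membered bicyclic is a single π system with 10 sp² atoms and 10 π electrons from ring double bonds. 10 = 4(2)+2, so the system is aromatic and both rings count as aromatic (naphthalene).
The fused 6/6-membered bicyclic (with one nitrogen) is a single π system with 10 sp² atoms and 10 π electrons from ring double bonds. 10 = 4(2)+2, so the system is aromatic and both rings count as aromatic (quinoline).
The 4-membered ring has only sp² ring atoms; a planar conformation would have a fully conjugated π system of 4 electrons. But 4 = 4(1), which is 4n not 4n+2, so it is not aromatic (cyclobutadiene) — cyclobutadiene is antiaromatic and distorts to a rectangle.
The second 4-membered ring has only sp² ring atoms; a planar conformation would have a fully conjugated π system of 4 electrons. But 4 = 4(1), which is 4n not 4n+2, so it is not aromatic (cyclobutadiene) — cyclobutadiene is antiaromatic and distorts to a rectangle.
4 of the 6 rings are aromatic. Total: 4.

4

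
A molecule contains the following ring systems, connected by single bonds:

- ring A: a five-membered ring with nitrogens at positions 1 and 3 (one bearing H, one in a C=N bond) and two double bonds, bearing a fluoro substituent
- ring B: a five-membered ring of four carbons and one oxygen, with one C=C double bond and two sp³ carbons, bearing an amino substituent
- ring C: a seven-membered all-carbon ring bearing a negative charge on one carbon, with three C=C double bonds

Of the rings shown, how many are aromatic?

1

Ring A has a continuous p-orbital overlap around the ring; 2 ring double bonds (4 π electrons) plus a heteroatom lone pair (2) give 6 π electrons. That satisfies 4n+2 with n=1, so ring A is aromatic (imidazole).
Ring B has two sp³ carbons, so it is not fully conjugated — not aromatic (2,3-dihydrofuran).
Ring C has only sp² ring atoms; a planar conformation would have a fully conjugated π system of 8 electrons. But 8 = 4(2), which is 4n not 4n+2, so ring C is not aromatic (cycloheptatrienyl anion).
Aromatic: A. Total: 1.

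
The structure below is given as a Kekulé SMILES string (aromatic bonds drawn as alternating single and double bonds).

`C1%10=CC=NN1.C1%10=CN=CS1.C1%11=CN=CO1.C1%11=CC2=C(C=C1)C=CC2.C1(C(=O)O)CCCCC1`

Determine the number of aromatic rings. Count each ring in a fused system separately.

4

The SMILES encodes a five-membered ring with two adjacent nitrogens (one bearing H, one in a double bond) and two double bonds; a five-membered ring with a sulfur at position 1 and a nitrogen at position 3 (in a C=N bond), with two double bonds; a five-membered ring with an oxygen at position 1 and a nitrogen at position 3 (in a C=N bond), with two double bonds; a six-membered carbon ring with three alternating C=C double bonds, fused to a five-membered carbon ring containing one C=C double bond and one sp³ carbon; a six-membered saturated carbon ring.
The 5-membered ring with two adjacent nitrogens (one N–H, one =N–) has a continuous p-orbital overlap around the ring; 2 ring double bonds (4 π electrons) plus a heteroatom lone pair (2) give 6 π electrons. 6 = 4(1)+2, so it is aromatic (pyrazole).
The 5-membered ring with one sulfur and one =N– is fully conjugated (every ring atom contributes a p orbital); 2 ring double bonds (4 π electrons) plus a heteroatom lone pair (2) give 6 π electrons. Since 6 = 4n+2 (n=1), it is aromatic (thiazole).
The 5-membered ring with one oxygen and one =N– has a continuous p-orbital overlap around the ring; 2 ring double bonds (4 π electrons) plus a heteroatom lone pair (2) give 6 π electrons. That satisfies 4n+2 with n=1, so it is aromatic (oxazole).
The 6-membered ring is fully conjugated (every ring atom contributes a p orbital); 3 ring double bonds give 6 π electrons. That satisfies 4n+2 with n=1, so it is aromatic (benzene ring).
The 5-membered ring has one sp³ carbon, so it is not fully conjugated — not aromatic (cyclopentene ring).
The second 6-membered ring has only sp³ atoms, so it is not fully conjugated — not aromatic (cyclohexane).
4 of the 6 rings are aromatic. Total: 4.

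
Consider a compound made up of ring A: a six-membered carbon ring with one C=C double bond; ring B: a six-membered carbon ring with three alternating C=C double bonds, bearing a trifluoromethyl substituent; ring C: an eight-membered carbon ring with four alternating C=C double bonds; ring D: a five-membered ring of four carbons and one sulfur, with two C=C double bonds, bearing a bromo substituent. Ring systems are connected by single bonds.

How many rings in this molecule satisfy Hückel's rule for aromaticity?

Ring A has four sp³ carbons, so it is not fully conjugated — not aromatic (cyclohexene).
Ring B is planar and fully conjugated; 3 ring double bonds give 6 π electrons. Since 6 = 4n+2 (n=1), ring B is aromatic (benzene).
Ring C has only sp² ring atoms; a planar conformation would have a fully conjugated π system of 8 electrons. But 8 = 4(2), which is 4n not 4n+2, so ring C is not aromatic (cyclooctatetraene) — cyclooctatetraene distorts into a non-planar tub to avoid antiaromaticity.
Ring D has a continuous p-orbital overlap around the ring; 2 ring double bonds (4 π electrons) plus a heteroatom lone pair (2) give 6 π electrons. That satisfies 4n+2 with n=1, so ring D is aromatic (thiophene).
Aromatic: B, D. Total: 2.

2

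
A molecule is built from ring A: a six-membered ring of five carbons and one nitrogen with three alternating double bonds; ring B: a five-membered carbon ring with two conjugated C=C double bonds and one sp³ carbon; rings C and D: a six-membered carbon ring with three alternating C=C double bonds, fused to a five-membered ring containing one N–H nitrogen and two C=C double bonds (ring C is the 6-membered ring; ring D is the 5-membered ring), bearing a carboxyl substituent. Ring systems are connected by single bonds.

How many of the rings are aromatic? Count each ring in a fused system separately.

3

Ring A has a continuous p-orbital overlap around the ring; 3 ring double bonds give 6 π electrons. That satisfies 4n+2 with n=1, so ring A is aromatic (pyridine).
Ring B has one sp³ carbon, so it is not fully conjugated — not aromatic (cyclopentadiene).
Rings C and D form a fused bicyclic system (with one N–H) with 9 sp² atoms and 10 π electrons from ring double bonds plus a heteroatom lone pair. 10 = 4(2)+2, so the system is aromatic and both rings count as aromatic (indole).
Aromatic: A, C, D. Total: 3.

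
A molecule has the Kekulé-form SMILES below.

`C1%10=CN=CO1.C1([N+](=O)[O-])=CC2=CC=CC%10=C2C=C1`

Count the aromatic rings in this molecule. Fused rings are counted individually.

The SMILES encodes a five-membered ring with an oxygen at position 1 and a nitrogen at position 3 (in a C=N bond), with two double bonds; two fused six-membered carbon rings, each with three alternating C=C double bonds.
The 5-membered ring with one oxygen and one =N– is planar and fully conjugated; 2 ring double bonds (4 π electrons) plus a heteroatom lone pair (2) give 6 π electrons. Since 6 = 4n+2 (n=1), it is aromatic (oxazole).
The fused 6/6-membered bicyclic is a single π system with 10 sp² atoms and 10 π electrons from ring double bonds. 10 = 4(2)+2, so the system is aromatic and both rings count as aromatic (naphthalene).
3 of the 3 rings are aromatic. Total: 3.

3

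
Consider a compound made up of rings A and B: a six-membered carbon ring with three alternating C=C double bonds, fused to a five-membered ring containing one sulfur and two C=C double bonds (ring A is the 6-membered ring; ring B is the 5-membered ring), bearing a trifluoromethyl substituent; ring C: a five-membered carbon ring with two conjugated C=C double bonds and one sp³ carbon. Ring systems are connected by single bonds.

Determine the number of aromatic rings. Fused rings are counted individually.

Rings A and B form a fused bicyclic system (with one sulfur) with 9 sp² atoms and 10 π electrons from ring double bonds plus a heteroatom lone pair. 10 = 4(2)+2, so the system is aromatic and both rings count as aromatic (benzothiophene).
Ring C has one sp³ carbon, so it is not fully conjugated — not aromatic (cyclopentadiene).
Aromatic: A, B. Total: 2.

2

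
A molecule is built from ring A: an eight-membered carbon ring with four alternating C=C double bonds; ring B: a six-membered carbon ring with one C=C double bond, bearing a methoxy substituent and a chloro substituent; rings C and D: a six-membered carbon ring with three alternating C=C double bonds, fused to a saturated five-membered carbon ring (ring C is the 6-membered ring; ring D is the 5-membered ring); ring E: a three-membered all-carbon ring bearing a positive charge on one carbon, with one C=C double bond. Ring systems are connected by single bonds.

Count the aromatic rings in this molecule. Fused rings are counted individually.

Ring A has only sp² ring atoms; a planar conformation would have a fully conjugated π system of 8 electrons. But 8 = 4(2), which is 4n not 4n+2, so ring A is not aromatic (cyclooctatetraene) — cyclooctatetraene distorts into a non-planar tub to avoid antiaromaticity.
Ring B has four sp³ carbons, so it is not fully conjugated — not aromatic (cyclohexene).
Ring C is fully conjugated (every ring atom contributes a p orbital); 3 ring double bonds give 6 π electrons. 6 = 4(1)+2, so ring C is aromatic (benzene ring).
Ring D has three sp³ carbons, so it is not fully conjugated — not aromatic (cyclopentane ring).
Ring E has a continuous p-orbital overlap around the ring; 1 ring double bond (2 π electrons) plus the carbocation's empty p orbital (0, but keeps the ring conjugated) give 2 π electrons. 2 = 4(0)+2, so ring E is aromatic (cyclopropenyl cation).
Aromatic: C, E. Total: 2.

2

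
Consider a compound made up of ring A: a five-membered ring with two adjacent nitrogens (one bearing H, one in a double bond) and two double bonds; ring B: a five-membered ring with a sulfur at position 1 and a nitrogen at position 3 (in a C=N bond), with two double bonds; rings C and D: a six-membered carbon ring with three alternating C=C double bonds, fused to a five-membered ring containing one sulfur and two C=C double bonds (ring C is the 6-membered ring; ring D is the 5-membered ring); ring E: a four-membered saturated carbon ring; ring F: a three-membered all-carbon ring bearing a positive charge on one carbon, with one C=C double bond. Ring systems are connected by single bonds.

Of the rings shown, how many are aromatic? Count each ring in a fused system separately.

Ring A has a continuous p-orbital overlap around the ring; 2 ring double bonds (4 π electrons) plus a heteroatom lone pair (2) give 6 π electrons. Since 6 = 4n+2 (n=1), ring A is aromatic (pyrazole).
Ring B is planar and fully conjugated; 2 ring double bonds (4 π electrons) plus a heteroatom lone pair (2) give 6 π electrons. 6 = 4(1)+2, so ring B is aromatic (thiazole).
Rings C and D form a fused bicyclic system (with one sulfur) with 9 sp² atoms and 10 π electrons from ring double bonds plus a heteroatom lone pair. 10 = 4(2)+2, so the system is aromatic and both rings count as aromatic (benzothiophene).
Ring E has only sp³ atoms, so it is not fully conjugated — not aromatic (cyclobutane).
Ring F has a continuous p-orbital overlap around the ring; 1 ring double bond (2 π electrons) plus the carbocation's empty p orbital (0, but keeps the ring conjugated) give 2 π electrons. That satisfies 4n+2 with n=0, so ring F is aromatic (cyclopropenyl cation).
Aromatic: A, B, C, D, F. Total: 5.

5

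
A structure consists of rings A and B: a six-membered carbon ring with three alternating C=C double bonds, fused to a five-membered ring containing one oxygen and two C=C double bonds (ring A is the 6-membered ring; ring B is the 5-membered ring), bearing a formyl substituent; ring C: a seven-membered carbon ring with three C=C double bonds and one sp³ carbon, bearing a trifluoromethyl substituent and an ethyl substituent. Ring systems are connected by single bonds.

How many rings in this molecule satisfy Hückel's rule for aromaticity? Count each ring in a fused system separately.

2

Rings A and B form a fused bicyclic system (with one oxygen) with 9 sp² atoms and 10 π electrons from ring double bonds plus a heteroatom lone pair. 10 = 4(2)+2, so the system is aromatic and both rings count as aromatic (benzofuran).
Ring C has one sp³ carbon, so it is not fully conjugated — not aromatic (cycloheptatriene).
Aromatic: A, B. Total: 2.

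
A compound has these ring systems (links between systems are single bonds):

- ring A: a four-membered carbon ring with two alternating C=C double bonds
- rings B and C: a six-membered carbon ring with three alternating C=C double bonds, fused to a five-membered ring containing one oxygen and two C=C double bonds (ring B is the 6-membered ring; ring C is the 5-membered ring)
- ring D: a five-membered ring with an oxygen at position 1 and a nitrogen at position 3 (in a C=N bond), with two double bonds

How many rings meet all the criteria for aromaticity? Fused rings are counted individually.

Ring A has only sp² ring atoms; a planar conformation would have a fully conjugated π system of 4 electrons. But 4 = 4(1), which is 4n not 4n+2, so ring A is not aromatic (cyclobutadiene) — cyclobutadiene is antiaromatic and distorts to a rectangle.
Rings B and C form a fused bicyclic system (with one oxygen) with 9 sp² atoms and 10 π electrons from ring double bonds plus a heteroatom lone pair. 10 = 4(2)+2, so the system is aromatic and both rings count as aromatic (benzofuran).
Ring D has a continuous p-orbital overlap around the ring; 2 ring double bonds (4 π electrons) plus a heteroatom lone pair (2) give 6 π electrons. That satisfies 4n+2 with n=1, so ring D is aromatic (oxazole).
Aromatic: B, C, D. Total: 3.

3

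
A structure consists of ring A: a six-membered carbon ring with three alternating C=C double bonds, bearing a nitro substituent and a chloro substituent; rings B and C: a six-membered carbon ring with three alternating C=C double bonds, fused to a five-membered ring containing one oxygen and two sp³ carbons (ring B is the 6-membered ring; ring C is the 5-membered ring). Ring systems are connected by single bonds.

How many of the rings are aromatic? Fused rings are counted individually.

2

Ring A has a continuous p-orbital overlap around the ring; 3 ring double bonds give 6 π electrons. That satisfies 4n+2 with n=1, so ring A is aromatic (benzene).
Ring B has a continuous p-orbital overlap around the ring; 3 ring double bonds give 6 π electrons. That satisfies 4n+2 with n=1, so ring B is aromatic (benzene ring).
Ring C has two sp³ carbons, so it is not fully conjugated — not aromatic (oxolane ring).
Aromatic: A, B. Total: 2.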